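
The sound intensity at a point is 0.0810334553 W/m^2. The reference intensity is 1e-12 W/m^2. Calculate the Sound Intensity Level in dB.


Given values:
  I = 0.0810334553 W/m^2
  I_ref = 1e-12 W/m^2
Formula: SIL = 10 * log10(I / I_ref)
Compute ratio: I / I_ref = 81033455300
Compute log10: log10(81033455300) = 10.908664
Multiply: SIL = 10 * 10.908664 = 109.09

109.09 dB


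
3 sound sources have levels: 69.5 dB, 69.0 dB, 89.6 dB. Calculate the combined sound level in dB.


Formula: L_total = 10 * log10( sum(10^(Li/10)) )
  Source 1: 10^(69.5/10) = 8912509.3813
  Source 2: 10^(69.0/10) = 7943282.3472
  Source 3: 10^(89.6/10) = 912010839.3559
Sum of linear values = 928866631.0844
L_total = 10 * log10(928866631.0844) = 89.68

89.68 dB


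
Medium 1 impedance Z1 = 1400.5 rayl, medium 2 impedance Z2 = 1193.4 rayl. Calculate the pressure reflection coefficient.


Given values:
  Z1 = 1400.5 rayl, Z2 = 1193.4 rayl
Formula: R = (Z2 - Z1) / (Z2 + Z1)
Numerator: Z2 - Z1 = 1193.4 - 1400.5 = -207.1
Denominator: Z2 + Z1 = 1193.4 + 1400.5 = 2593.9
R = -207.1 / 2593.9 = -0.0798

-0.0798


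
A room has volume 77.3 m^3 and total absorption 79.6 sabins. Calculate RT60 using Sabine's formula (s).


Given values:
  V = 77.3 m^3
  A = 79.6 sabins
Formula: RT60 = 0.161 * V / A
Numerator: 0.161 * 77.3 = 12.4453
RT60 = 12.4453 / 79.6 = 0.156

0.156 s


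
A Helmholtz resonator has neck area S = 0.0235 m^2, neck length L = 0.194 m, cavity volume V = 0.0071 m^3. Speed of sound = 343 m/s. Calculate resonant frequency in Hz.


Given values:
  S = 0.0235 m^2, L = 0.194 m, V = 0.0071 m^3, c = 343 m/s
Formula: f = (c / (2*pi)) * sqrt(S / (V * L))
Compute V * L = 0.0071 * 0.194 = 0.0013774
Compute S / (V * L) = 0.0235 / 0.0013774 = 17.0611
Compute sqrt(17.0611) = 4.130508
Compute c / (2*pi) = 343 / 6.283185 = 54.590148
f = 54.590148 * 4.130508 = 225.49

225.49 Hz


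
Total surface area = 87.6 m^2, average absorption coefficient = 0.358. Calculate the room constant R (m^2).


Given values:
  S = 87.6 m^2, alpha = 0.358
Formula: R = S * alpha / (1 - alpha)
Numerator: 87.6 * 0.358 = 31.3608
Denominator: 1 - 0.358 = 0.642
R = 31.3608 / 0.642 = 48.85

48.85 m^2


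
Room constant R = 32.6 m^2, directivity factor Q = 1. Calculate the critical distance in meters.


Given values:
  R = 32.6 m^2, Q = 1
Formula: d_c = 0.141 * sqrt(Q * R)
Compute Q * R = 1 * 32.6 = 32.6
Compute sqrt(32.6) = 5.7096
d_c = 0.141 * 5.7096 = 0.805

0.805 m


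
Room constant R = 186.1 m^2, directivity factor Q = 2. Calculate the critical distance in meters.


Given values:
  R = 186.1 m^2, Q = 2
Formula: d_c = 0.141 * sqrt(Q * R)
Compute Q * R = 2 * 186.1 = 372.2
Compute sqrt(372.2) = 19.2925
d_c = 0.141 * 19.2925 = 2.72

2.72 m


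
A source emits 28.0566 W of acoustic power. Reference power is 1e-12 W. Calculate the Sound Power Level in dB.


Given values:
  W = 28.0566 W
  W_ref = 1e-12 W
Formula: SWL = 10 * log10(W / W_ref)
Compute ratio: W / W_ref = 28056600000000
Compute log10: log10(28056600000000) = 13.448035
Multiply: SWL = 10 * 13.448035 = 134.48

134.48 dB


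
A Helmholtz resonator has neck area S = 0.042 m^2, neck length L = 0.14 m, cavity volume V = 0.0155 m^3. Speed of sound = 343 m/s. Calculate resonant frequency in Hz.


Given values:
  S = 0.042 m^2, L = 0.14 m, V = 0.0155 m^3, c = 343 m/s
Formula: f = (c / (2*pi)) * sqrt(S / (V * L))
Compute V * L = 0.0155 * 0.14 = 0.00217
Compute S / (V * L) = 0.042 / 0.00217 = 19.3548
Compute sqrt(19.3548) = 4.399409
Compute c / (2*pi) = 343 / 6.283185 = 54.590148
f = 54.590148 * 4.399409 = 240.16

240.16 Hz


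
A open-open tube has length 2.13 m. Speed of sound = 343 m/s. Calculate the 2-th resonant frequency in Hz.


Given values:
  Tube type: open-open, L = 2.13 m, c = 343 m/s, n = 2
Formula: f_n = n * c / (2 * L)
Compute 2 * L = 2 * 2.13 = 4.26
f = 2 * 343 / 4.26
f = 161.03

161.03 Hz


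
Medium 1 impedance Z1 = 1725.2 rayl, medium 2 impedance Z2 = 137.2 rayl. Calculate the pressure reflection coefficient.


Given values:
  Z1 = 1725.2 rayl, Z2 = 137.2 rayl
Formula: R = (Z2 - Z1) / (Z2 + Z1)
Numerator: Z2 - Z1 = 137.2 - 1725.2 = -1588.0
Denominator: Z2 + Z1 = 137.2 + 1725.2 = 1862.4
R = -1588.0 / 1862.4 = -0.8527

-0.8527


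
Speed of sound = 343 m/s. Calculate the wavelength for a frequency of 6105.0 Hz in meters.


Given values:
  c = 343 m/s, f = 6105.0 Hz
Formula: lambda = c / f
lambda = 343 / 6105.0
lambda = 0.0562

0.0562 m


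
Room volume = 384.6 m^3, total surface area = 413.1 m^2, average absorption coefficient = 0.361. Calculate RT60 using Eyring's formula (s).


Given values:
  V = 384.6 m^3, S = 413.1 m^2, alpha = 0.361
Formula: RT60 = 0.161 * V / (-S * ln(1 - alpha))
Compute ln(1 - 0.361) = ln(0.639) = -0.447851
Denominator: -413.1 * -0.447851 = 185.0072
Numerator: 0.161 * 384.6 = 61.9206
RT60 = 61.9206 / 185.0072 = 0.335

0.335 s


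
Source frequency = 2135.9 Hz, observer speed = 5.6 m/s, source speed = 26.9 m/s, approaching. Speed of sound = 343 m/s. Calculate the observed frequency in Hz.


Given values:
  f_s = 2135.9 Hz, v_o = 5.6 m/s, v_s = 26.9 m/s
  Direction: approaching
Formula: f_o = f_s * (c + v_o) / (c - v_s)
Numerator: c + v_o = 343 + 5.6 = 348.6
Denominator: c - v_s = 343 - 26.9 = 316.1
f_o = 2135.9 * 348.6 / 316.1 = 2355.5

2355.5 Hz


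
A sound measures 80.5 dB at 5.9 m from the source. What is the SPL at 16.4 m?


Given values:
  SPL1 = 80.5 dB, r1 = 5.9 m, r2 = 16.4 m
Formula: SPL2 = SPL1 - 20 * log10(r2 / r1)
Compute ratio: r2 / r1 = 16.4 / 5.9 = 2.7797
Compute log10: log10(2.7797) = 0.443998
Compute drop: 20 * 0.443998 = 8.88
SPL2 = 80.5 - 8.88 = 71.62

71.62 dB


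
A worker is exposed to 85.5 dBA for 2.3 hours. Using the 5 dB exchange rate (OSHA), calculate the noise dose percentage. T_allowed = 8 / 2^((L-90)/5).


Given values:
  L = 85.5 dBA, T = 2.3 hours
Formula: T_allowed = 8 / 2^((L - 90) / 5)
Compute exponent: (85.5 - 90) / 5 = -0.9
Compute 2^(-0.9) = 0.535887
T_allowed = 8 / 0.535887 = 14.92852 hours
Dose = (T / T_allowed) * 100
Dose = (2.3 / 14.92852) * 100 = 15.41

15.41 %


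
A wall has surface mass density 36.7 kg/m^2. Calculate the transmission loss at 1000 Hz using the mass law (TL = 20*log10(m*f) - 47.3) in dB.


Given values:
  m = 36.7 kg/m^2, f = 1000 Hz
Formula: TL = 20 * log10(m * f) - 47.3
Compute m * f = 36.7 * 1000 = 36700.0
Compute log10(36700.0) = 4.564666
Compute 20 * 4.564666 = 91.2933
TL = 91.2933 - 47.3 = 43.99

43.99 dB


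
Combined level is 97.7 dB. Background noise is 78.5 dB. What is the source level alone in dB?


Given values:
  L_total = 97.7 dB, L_bg = 78.5 dB
Formula: L_source = 10 * log10(10^(L_total/10) - 10^(L_bg/10))
Convert to linear:
  10^(97.7/10) = 5888436553.5559
  10^(78.5/10) = 70794578.4384
Difference: 5888436553.5559 - 70794578.4384 = 5817641975.1175
L_source = 10 * log10(5817641975.1175) = 97.65

97.65 dB


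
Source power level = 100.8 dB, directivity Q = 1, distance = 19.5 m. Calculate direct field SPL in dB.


Given values:
  Lw = 100.8 dB, Q = 1, r = 19.5 m
Formula: SPL = Lw + 10 * log10(Q / (4 * pi * r^2))
Compute 4 * pi * r^2 = 4 * pi * 19.5^2 = 4778.3624
Compute Q / denom = 1 / 4778.3624 = 0.00020928
Compute 10 * log10(0.00020928) = -36.7927
SPL = 100.8 + (-36.7927) = 64.01

64.01 dB


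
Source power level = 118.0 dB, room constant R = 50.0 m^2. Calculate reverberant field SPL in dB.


Given values:
  Lw = 118.0 dB, R = 50.0 m^2
Formula: SPL = Lw + 10 * log10(4 / R)
Compute 4 / R = 4 / 50.0 = 0.08
Compute 10 * log10(0.08) = -10.9691
SPL = 118.0 + (-10.9691) = 107.03

107.03 dB


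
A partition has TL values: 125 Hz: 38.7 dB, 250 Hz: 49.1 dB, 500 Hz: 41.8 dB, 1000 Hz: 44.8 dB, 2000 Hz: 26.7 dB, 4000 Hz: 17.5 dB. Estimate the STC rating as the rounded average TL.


Given TL values at each frequency:
  125 Hz: 38.7 dB
  250 Hz: 49.1 dB
  500 Hz: 41.8 dB
  1000 Hz: 44.8 dB
  2000 Hz: 26.7 dB
  4000 Hz: 17.5 dB
Formula: STC ~ round(average of TL values)
Sum = 38.7 + 49.1 + 41.8 + 44.8 + 26.7 + 17.5 = 218.6
Average = 218.6 / 6 = 36.43
Rounded: 36

36


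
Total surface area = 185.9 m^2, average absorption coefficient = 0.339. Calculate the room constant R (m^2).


Given values:
  S = 185.9 m^2, alpha = 0.339
Formula: R = S * alpha / (1 - alpha)
Numerator: 185.9 * 0.339 = 63.0201
Denominator: 1 - 0.339 = 0.661
R = 63.0201 / 0.661 = 95.34

95.34 m^2


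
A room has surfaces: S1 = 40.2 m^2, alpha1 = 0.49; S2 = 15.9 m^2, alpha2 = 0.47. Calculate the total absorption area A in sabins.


Given surfaces:
  Surface 1: 40.2 * 0.49 = 19.698
  Surface 2: 15.9 * 0.47 = 7.473
Formula: A = sum(Si * alpha_i)
A = 19.698 + 7.473
A = 27.17

27.17 sabins


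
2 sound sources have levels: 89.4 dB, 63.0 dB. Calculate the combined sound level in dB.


Formula: L_total = 10 * log10( sum(10^(Li/10)) )
  Source 1: 10^(89.4/10) = 870963589.9561
  Source 2: 10^(63.0/10) = 1995262.315
Sum of linear values = 872958852.2711
L_total = 10 * log10(872958852.2711) = 89.41

89.41 dB


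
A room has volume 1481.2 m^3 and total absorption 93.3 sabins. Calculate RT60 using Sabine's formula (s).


Given values:
  V = 1481.2 m^3
  A = 93.3 sabins
Formula: RT60 = 0.161 * V / A
Numerator: 0.161 * 1481.2 = 238.4732
RT60 = 238.4732 / 93.3 = 2.556

2.556 s


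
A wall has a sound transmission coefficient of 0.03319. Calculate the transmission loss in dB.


Given values:
  tau = 0.03319
Formula: TL = 10 * log10(1 / tau)
Compute 1 / tau = 1 / 0.03319 = 30.1296
Compute log10(30.1296) = 1.478993
TL = 10 * 1.478993 = 14.79

14.79 dB


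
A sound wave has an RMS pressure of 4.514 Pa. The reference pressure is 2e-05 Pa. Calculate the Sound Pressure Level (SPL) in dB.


Given values:
  p = 4.514 Pa
  p_ref = 2e-05 Pa
Formula: SPL = 20 * log10(p / p_ref)
Compute ratio: p / p_ref = 4.514 / 2e-05 = 225700
Compute log10: log10(225700) = 5.353532
Multiply: SPL = 20 * 5.353532 = 107.07

107.07 dB


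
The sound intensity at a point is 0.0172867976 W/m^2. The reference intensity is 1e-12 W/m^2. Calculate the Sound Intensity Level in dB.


Given values:
  I = 0.0172867976 W/m^2
  I_ref = 1e-12 W/m^2
Formula: SIL = 10 * log10(I / I_ref)
Compute ratio: I / I_ref = 17286797600
Compute log10: log10(17286797600) = 10.237715
Multiply: SIL = 10 * 10.237715 = 102.38

102.38 dB


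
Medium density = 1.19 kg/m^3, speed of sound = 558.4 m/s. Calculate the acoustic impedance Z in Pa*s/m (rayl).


Given values:
  rho = 1.19 kg/m^3
  c = 558.4 m/s
Formula: Z = rho * c
Z = 1.19 * 558.4
Z = 664.5

664.5 rayl


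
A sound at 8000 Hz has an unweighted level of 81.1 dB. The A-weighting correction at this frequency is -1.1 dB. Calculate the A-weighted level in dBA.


Given values:
  SPL = 81.1 dB
  A-weighting at 8000 Hz = -1.1 dB
Formula: L_A = SPL + A_weight
L_A = 81.1 + (-1.1)
L_A = 80.0

80.0 dBA


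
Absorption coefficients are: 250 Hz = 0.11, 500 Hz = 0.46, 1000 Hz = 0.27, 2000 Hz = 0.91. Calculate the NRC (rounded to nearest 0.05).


Given values:
  a_250 = 0.11, a_500 = 0.46
  a_1000 = 0.27, a_2000 = 0.91
Formula: NRC = (a250 + a500 + a1000 + a2000) / 4
Sum = 0.11 + 0.46 + 0.27 + 0.91 = 1.75
NRC = 1.75 / 4 = 0.4375
Rounded to nearest 0.05: 0.45

0.45


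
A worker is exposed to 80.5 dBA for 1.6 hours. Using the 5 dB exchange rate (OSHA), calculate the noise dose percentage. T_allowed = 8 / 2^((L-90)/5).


Given values:
  L = 80.5 dBA, T = 1.6 hours
Formula: T_allowed = 8 / 2^((L - 90) / 5)
Compute exponent: (80.5 - 90) / 5 = -1.9
Compute 2^(-1.9) = 0.267943
T_allowed = 8 / 0.267943 = 29.857096 hours
Dose = (T / T_allowed) * 100
Dose = (1.6 / 29.857096) * 100 = 5.36

5.36 %


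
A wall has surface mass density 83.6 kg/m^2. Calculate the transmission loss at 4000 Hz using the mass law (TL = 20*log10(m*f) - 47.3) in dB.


Given values:
  m = 83.6 kg/m^2, f = 4000 Hz
Formula: TL = 20 * log10(m * f) - 47.3
Compute m * f = 83.6 * 4000 = 334400.0
Compute log10(334400.0) = 5.524266
Compute 20 * 5.524266 = 110.4853
TL = 110.4853 - 47.3 = 63.19

63.19 dB


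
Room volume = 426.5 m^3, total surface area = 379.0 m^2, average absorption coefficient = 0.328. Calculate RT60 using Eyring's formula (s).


Given values:
  V = 426.5 m^3, S = 379.0 m^2, alpha = 0.328
Formula: RT60 = 0.161 * V / (-S * ln(1 - alpha))
Compute ln(1 - 0.328) = ln(0.672) = -0.397497
Denominator: -379.0 * -0.397497 = 150.6514
Numerator: 0.161 * 426.5 = 68.6665
RT60 = 68.6665 / 150.6514 = 0.456

0.456 s


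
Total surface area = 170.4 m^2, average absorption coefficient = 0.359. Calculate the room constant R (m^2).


Given values:
  S = 170.4 m^2, alpha = 0.359
Formula: R = S * alpha / (1 - alpha)
Numerator: 170.4 * 0.359 = 61.1736
Denominator: 1 - 0.359 = 0.641
R = 61.1736 / 0.641 = 95.43

95.43 m^2


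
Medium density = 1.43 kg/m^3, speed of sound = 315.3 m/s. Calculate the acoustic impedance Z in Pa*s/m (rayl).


Given values:
  rho = 1.43 kg/m^3
  c = 315.3 m/s
Formula: Z = rho * c
Z = 1.43 * 315.3
Z = 450.88

450.88 rayl


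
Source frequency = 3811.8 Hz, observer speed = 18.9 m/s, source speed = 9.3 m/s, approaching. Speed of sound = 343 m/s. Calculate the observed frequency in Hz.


Given values:
  f_s = 3811.8 Hz, v_o = 18.9 m/s, v_s = 9.3 m/s
  Direction: approaching
Formula: f_o = f_s * (c + v_o) / (c - v_s)
Numerator: c + v_o = 343 + 18.9 = 361.9
Denominator: c - v_s = 343 - 9.3 = 333.7
f_o = 3811.8 * 361.9 / 333.7 = 4133.92

4133.92 Hz


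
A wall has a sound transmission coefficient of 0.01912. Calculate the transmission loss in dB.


Given values:
  tau = 0.01912
Formula: TL = 10 * log10(1 / tau)
Compute 1 / tau = 1 / 0.01912 = 52.3013
Compute log10(52.3013) = 1.718512
TL = 10 * 1.718512 = 17.19

17.19 dB


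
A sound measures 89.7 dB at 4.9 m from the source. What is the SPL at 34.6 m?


Given values:
  SPL1 = 89.7 dB, r1 = 4.9 m, r2 = 34.6 m
Formula: SPL2 = SPL1 - 20 * log10(r2 / r1)
Compute ratio: r2 / r1 = 34.6 / 4.9 = 7.0612
Compute log10: log10(7.0612) = 0.848879
Compute drop: 20 * 0.848879 = 16.9776
SPL2 = 89.7 - 16.9776 = 72.72

72.72 dB


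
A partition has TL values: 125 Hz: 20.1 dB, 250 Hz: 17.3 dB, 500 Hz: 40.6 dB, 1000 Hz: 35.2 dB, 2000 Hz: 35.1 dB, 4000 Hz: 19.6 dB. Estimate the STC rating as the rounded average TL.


Given TL values at each frequency:
  125 Hz: 20.1 dB
  250 Hz: 17.3 dB
  500 Hz: 40.6 dB
  1000 Hz: 35.2 dB
  2000 Hz: 35.1 dB
  4000 Hz: 19.6 dB
Formula: STC ~ round(average of TL values)
Sum = 20.1 + 17.3 + 40.6 + 35.2 + 35.1 + 19.6 = 167.9
Average = 167.9 / 6 = 27.98
Rounded: 28

28


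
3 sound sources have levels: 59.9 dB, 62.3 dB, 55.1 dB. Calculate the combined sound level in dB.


Formula: L_total = 10 * log10( sum(10^(Li/10)) )
  Source 1: 10^(59.9/10) = 977237.221
  Source 2: 10^(62.3/10) = 1698243.6525
  Source 3: 10^(55.1/10) = 323593.6569
Sum of linear values = 2999074.5304
L_total = 10 * log10(2999074.5304) = 64.77

64.77 dB


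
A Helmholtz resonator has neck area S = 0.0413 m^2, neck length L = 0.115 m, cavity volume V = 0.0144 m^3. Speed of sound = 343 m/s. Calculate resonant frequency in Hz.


Given values:
  S = 0.0413 m^2, L = 0.115 m, V = 0.0144 m^3, c = 343 m/s
Formula: f = (c / (2*pi)) * sqrt(S / (V * L))
Compute V * L = 0.0144 * 0.115 = 0.001656
Compute S / (V * L) = 0.0413 / 0.001656 = 24.9396
Compute sqrt(24.9396) = 4.993956
Compute c / (2*pi) = 343 / 6.283185 = 54.590148
f = 54.590148 * 4.993956 = 272.62

272.62 Hz


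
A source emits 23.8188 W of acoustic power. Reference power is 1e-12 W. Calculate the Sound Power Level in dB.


Given values:
  W = 23.8188 W
  W_ref = 1e-12 W
Formula: SWL = 10 * log10(W / W_ref)
Compute ratio: W / W_ref = 23818800000000
Compute log10: log10(23818800000000) = 13.37692
Multiply: SWL = 10 * 13.37692 = 133.77

133.77 dB


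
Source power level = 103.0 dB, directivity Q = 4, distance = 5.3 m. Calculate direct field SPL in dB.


Given values:
  Lw = 103.0 dB, Q = 4, r = 5.3 m
Formula: SPL = Lw + 10 * log10(Q / (4 * pi * r^2))
Compute 4 * pi * r^2 = 4 * pi * 5.3^2 = 352.9894
Compute Q / denom = 4 / 352.9894 = 0.01133179
Compute 10 * log10(0.01133179) = -19.457
SPL = 103.0 + (-19.457) = 83.54

83.54 dB


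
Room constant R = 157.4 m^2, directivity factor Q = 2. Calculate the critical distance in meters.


Given values:
  R = 157.4 m^2, Q = 2
Formula: d_c = 0.141 * sqrt(Q * R)
Compute Q * R = 2 * 157.4 = 314.8
Compute sqrt(314.8) = 17.7426
d_c = 0.141 * 17.7426 = 2.502

2.502 m


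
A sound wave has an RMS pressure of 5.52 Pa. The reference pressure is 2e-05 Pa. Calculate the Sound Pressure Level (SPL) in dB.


Given values:
  p = 5.52 Pa
  p_ref = 2e-05 Pa
Formula: SPL = 20 * log10(p / p_ref)
Compute ratio: p / p_ref = 5.52 / 2e-05 = 276000
Compute log10: log10(276000) = 5.440909
Multiply: SPL = 20 * 5.440909 = 108.82

108.82 dB


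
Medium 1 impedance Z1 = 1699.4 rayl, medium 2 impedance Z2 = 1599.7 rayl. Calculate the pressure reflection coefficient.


Given values:
  Z1 = 1699.4 rayl, Z2 = 1599.7 rayl
Formula: R = (Z2 - Z1) / (Z2 + Z1)
Numerator: Z2 - Z1 = 1599.7 - 1699.4 = -99.7
Denominator: Z2 + Z1 = 1599.7 + 1699.4 = 3299.1
R = -99.7 / 3299.1 = -0.0302

-0.0302


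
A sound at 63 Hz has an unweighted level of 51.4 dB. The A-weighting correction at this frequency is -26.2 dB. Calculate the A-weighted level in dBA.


Given values:
  SPL = 51.4 dB
  A-weighting at 63 Hz = -26.2 dB
Formula: L_A = SPL + A_weight
L_A = 51.4 + (-26.2)
L_A = 25.2

25.2 dBA


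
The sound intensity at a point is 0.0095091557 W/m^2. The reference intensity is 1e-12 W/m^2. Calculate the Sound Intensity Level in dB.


Given values:
  I = 0.0095091557 W/m^2
  I_ref = 1e-12 W/m^2
Formula: SIL = 10 * log10(I / I_ref)
Compute ratio: I / I_ref = 9509155700
Compute log10: log10(9509155700) = 9.978142
Multiply: SIL = 10 * 9.978142 = 99.78

99.78 dB


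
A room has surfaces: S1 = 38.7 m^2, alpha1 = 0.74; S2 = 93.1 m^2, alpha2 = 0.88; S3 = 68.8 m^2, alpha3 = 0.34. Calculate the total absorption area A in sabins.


Given surfaces:
  Surface 1: 38.7 * 0.74 = 28.638
  Surface 2: 93.1 * 0.88 = 81.928
  Surface 3: 68.8 * 0.34 = 23.392
Formula: A = sum(Si * alpha_i)
A = 28.638 + 81.928 + 23.392
A = 133.96

133.96 sabins


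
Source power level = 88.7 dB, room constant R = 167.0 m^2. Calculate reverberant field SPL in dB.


Given values:
  Lw = 88.7 dB, R = 167.0 m^2
Formula: SPL = Lw + 10 * log10(4 / R)
Compute 4 / R = 4 / 167.0 = 0.023952
Compute 10 * log10(0.023952) = -16.2066
SPL = 88.7 + (-16.2066) = 72.49

72.49 dB


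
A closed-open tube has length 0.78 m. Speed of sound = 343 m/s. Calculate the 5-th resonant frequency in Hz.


Given values:
  Tube type: closed-open, L = 0.78 m, c = 343 m/s, n = 5
Formula: f_n = (2n - 1) * c / (4 * L)
Compute 2n - 1 = 2*5 - 1 = 9
Compute 4 * L = 4 * 0.78 = 3.12
f = 9 * 343 / 3.12
f = 989.42

989.42 Hz


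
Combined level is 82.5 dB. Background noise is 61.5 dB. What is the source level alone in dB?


Given values:
  L_total = 82.5 dB, L_bg = 61.5 dB
Formula: L_source = 10 * log10(10^(L_total/10) - 10^(L_bg/10))
Convert to linear:
  10^(82.5/10) = 177827941.0039
  10^(61.5/10) = 1412537.5446
Difference: 177827941.0039 - 1412537.5446 = 176415403.4593
L_source = 10 * log10(176415403.4593) = 82.47

82.47 dB


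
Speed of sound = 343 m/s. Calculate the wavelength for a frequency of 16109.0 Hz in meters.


Given values:
  c = 343 m/s, f = 16109.0 Hz
Formula: lambda = c / f
lambda = 343 / 16109.0
lambda = 0.0213

0.0213 m


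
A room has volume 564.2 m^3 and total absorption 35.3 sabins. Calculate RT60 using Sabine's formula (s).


Given values:
  V = 564.2 m^3
  A = 35.3 sabins
Formula: RT60 = 0.161 * V / A
Numerator: 0.161 * 564.2 = 90.8362
RT60 = 90.8362 / 35.3 = 2.573

2.573 s


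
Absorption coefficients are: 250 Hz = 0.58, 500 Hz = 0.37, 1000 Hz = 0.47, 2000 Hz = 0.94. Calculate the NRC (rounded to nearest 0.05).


Given values:
  a_250 = 0.58, a_500 = 0.37
  a_1000 = 0.47, a_2000 = 0.94
Formula: NRC = (a250 + a500 + a1000 + a2000) / 4
Sum = 0.58 + 0.37 + 0.47 + 0.94 = 2.36
NRC = 2.36 / 4 = 0.59
Rounded to nearest 0.05: 0.6

0.6


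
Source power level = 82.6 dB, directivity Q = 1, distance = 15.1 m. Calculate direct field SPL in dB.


Given values:
  Lw = 82.6 dB, Q = 1, r = 15.1 m
Formula: SPL = Lw + 10 * log10(Q / (4 * pi * r^2))
Compute 4 * pi * r^2 = 4 * pi * 15.1^2 = 2865.2582
Compute Q / denom = 1 / 2865.2582 = 0.00034901
Compute 10 * log10(0.00034901) = -34.5716
SPL = 82.6 + (-34.5716) = 48.03

48.03 dB


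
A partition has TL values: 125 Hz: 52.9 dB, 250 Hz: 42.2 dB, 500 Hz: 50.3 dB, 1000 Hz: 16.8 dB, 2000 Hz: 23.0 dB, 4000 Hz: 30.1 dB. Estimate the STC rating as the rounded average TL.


Given TL values at each frequency:
  125 Hz: 52.9 dB
  250 Hz: 42.2 dB
  500 Hz: 50.3 dB
  1000 Hz: 16.8 dB
  2000 Hz: 23.0 dB
  4000 Hz: 30.1 dB
Formula: STC ~ round(average of TL values)
Sum = 52.9 + 42.2 + 50.3 + 16.8 + 23.0 + 30.1 = 215.3
Average = 215.3 / 6 = 35.88
Rounded: 36

36


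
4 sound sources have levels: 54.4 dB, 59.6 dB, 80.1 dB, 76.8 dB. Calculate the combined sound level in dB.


Formula: L_total = 10 * log10( sum(10^(Li/10)) )
  Source 1: 10^(54.4/10) = 275422.8703
  Source 2: 10^(59.6/10) = 912010.8394
  Source 3: 10^(80.1/10) = 102329299.2281
  Source 4: 10^(76.8/10) = 47863009.2323
Sum of linear values = 151379742.1701
L_total = 10 * log10(151379742.1701) = 81.8

81.8 dB


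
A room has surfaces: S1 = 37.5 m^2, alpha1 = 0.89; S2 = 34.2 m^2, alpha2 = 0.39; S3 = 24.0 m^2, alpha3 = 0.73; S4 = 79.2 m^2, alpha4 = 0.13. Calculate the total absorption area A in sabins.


Given surfaces:
  Surface 1: 37.5 * 0.89 = 33.375
  Surface 2: 34.2 * 0.39 = 13.338
  Surface 3: 24.0 * 0.73 = 17.52
  Surface 4: 79.2 * 0.13 = 10.296
Formula: A = sum(Si * alpha_i)
A = 33.375 + 13.338 + 17.52 + 10.296
A = 74.53

74.53 sabins


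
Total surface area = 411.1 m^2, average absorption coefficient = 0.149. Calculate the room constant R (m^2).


Given values:
  S = 411.1 m^2, alpha = 0.149
Formula: R = S * alpha / (1 - alpha)
Numerator: 411.1 * 0.149 = 61.2539
Denominator: 1 - 0.149 = 0.851
R = 61.2539 / 0.851 = 71.98

71.98 m^2


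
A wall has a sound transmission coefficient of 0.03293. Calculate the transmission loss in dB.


Given values:
  tau = 0.03293
Formula: TL = 10 * log10(1 / tau)
Compute 1 / tau = 1 / 0.03293 = 30.3674
Compute log10(30.3674) = 1.482408
TL = 10 * 1.482408 = 14.82

14.82 dB


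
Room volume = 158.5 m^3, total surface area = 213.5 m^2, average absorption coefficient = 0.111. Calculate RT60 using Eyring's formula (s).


Given values:
  V = 158.5 m^3, S = 213.5 m^2, alpha = 0.111
Formula: RT60 = 0.161 * V / (-S * ln(1 - alpha))
Compute ln(1 - 0.111) = ln(0.889) = -0.117658
Denominator: -213.5 * -0.117658 = 25.12
Numerator: 0.161 * 158.5 = 25.5185
RT60 = 25.5185 / 25.12 = 1.016

1.016 s


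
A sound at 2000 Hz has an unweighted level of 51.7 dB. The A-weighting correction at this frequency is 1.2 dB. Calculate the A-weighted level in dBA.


Given values:
  SPL = 51.7 dB
  A-weighting at 2000 Hz = 1.2 dB
Formula: L_A = SPL + A_weight
L_A = 51.7 + (1.2)
L_A = 52.9

52.9 dBA


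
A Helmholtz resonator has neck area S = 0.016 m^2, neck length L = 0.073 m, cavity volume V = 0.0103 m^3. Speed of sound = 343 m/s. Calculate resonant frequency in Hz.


Given values:
  S = 0.016 m^2, L = 0.073 m, V = 0.0103 m^3, c = 343 m/s
Formula: f = (c / (2*pi)) * sqrt(S / (V * L))
Compute V * L = 0.0103 * 0.073 = 0.0007519
Compute S / (V * L) = 0.016 / 0.0007519 = 21.2794
Compute sqrt(21.2794) = 4.61296
Compute c / (2*pi) = 343 / 6.283185 = 54.590148
f = 54.590148 * 4.61296 = 251.82

251.82 Hz


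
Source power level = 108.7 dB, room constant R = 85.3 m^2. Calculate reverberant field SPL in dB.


Given values:
  Lw = 108.7 dB, R = 85.3 m^2
Formula: SPL = Lw + 10 * log10(4 / R)
Compute 4 / R = 4 / 85.3 = 0.046893
Compute 10 * log10(0.046893) = -13.2889
SPL = 108.7 + (-13.2889) = 95.41

95.41 dB


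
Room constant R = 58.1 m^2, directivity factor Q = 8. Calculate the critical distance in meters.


Given values:
  R = 58.1 m^2, Q = 8
Formula: d_c = 0.141 * sqrt(Q * R)
Compute Q * R = 8 * 58.1 = 464.8
Compute sqrt(464.8) = 21.5592
d_c = 0.141 * 21.5592 = 3.04

3.04 m


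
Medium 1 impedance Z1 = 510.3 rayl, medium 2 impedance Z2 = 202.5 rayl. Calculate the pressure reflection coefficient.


Given values:
  Z1 = 510.3 rayl, Z2 = 202.5 rayl
Formula: R = (Z2 - Z1) / (Z2 + Z1)
Numerator: Z2 - Z1 = 202.5 - 510.3 = -307.8
Denominator: Z2 + Z1 = 202.5 + 510.3 = 712.8
R = -307.8 / 712.8 = -0.4318

-0.4318


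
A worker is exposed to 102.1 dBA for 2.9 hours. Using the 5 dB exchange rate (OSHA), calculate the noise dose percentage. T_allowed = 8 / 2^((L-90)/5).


Given values:
  L = 102.1 dBA, T = 2.9 hours
Formula: T_allowed = 8 / 2^((L - 90) / 5)
Compute exponent: (102.1 - 90) / 5 = 2.42
Compute 2^(2.42) = 5.35171
T_allowed = 8 / 5.35171 = 1.494849 hours
Dose = (T / T_allowed) * 100
Dose = (2.9 / 1.494849) * 100 = 194.0

194.0 %


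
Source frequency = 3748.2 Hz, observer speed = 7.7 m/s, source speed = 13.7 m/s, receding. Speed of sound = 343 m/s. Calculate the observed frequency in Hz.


Given values:
  f_s = 3748.2 Hz, v_o = 7.7 m/s, v_s = 13.7 m/s
  Direction: receding
Formula: f_o = f_s * (c - v_o) / (c + v_s)
Numerator: c - v_o = 343 - 7.7 = 335.3
Denominator: c + v_s = 343 + 13.7 = 356.7
f_o = 3748.2 * 335.3 / 356.7 = 3523.33

3523.33 Hz


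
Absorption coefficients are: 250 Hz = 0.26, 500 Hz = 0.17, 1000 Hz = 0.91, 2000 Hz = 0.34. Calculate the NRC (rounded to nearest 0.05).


Given values:
  a_250 = 0.26, a_500 = 0.17
  a_1000 = 0.91, a_2000 = 0.34
Formula: NRC = (a250 + a500 + a1000 + a2000) / 4
Sum = 0.26 + 0.17 + 0.91 + 0.34 = 1.68
NRC = 1.68 / 4 = 0.42
Rounded to nearest 0.05: 0.4

0.4


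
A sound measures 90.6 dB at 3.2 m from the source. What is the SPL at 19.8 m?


Given values:
  SPL1 = 90.6 dB, r1 = 3.2 m, r2 = 19.8 m
Formula: SPL2 = SPL1 - 20 * log10(r2 / r1)
Compute ratio: r2 / r1 = 19.8 / 3.2 = 6.1875
Compute log10: log10(6.1875) = 0.791515
Compute drop: 20 * 0.791515 = 15.8303
SPL2 = 90.6 - 15.8303 = 74.77

74.77 dB


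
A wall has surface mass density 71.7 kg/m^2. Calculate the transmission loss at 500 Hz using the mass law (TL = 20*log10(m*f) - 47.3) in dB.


Given values:
  m = 71.7 kg/m^2, f = 500 Hz
Formula: TL = 20 * log10(m * f) - 47.3
Compute m * f = 71.7 * 500 = 35850.0
Compute log10(35850.0) = 4.554489
Compute 20 * 4.554489 = 91.0898
TL = 91.0898 - 47.3 = 43.79

43.79 dB


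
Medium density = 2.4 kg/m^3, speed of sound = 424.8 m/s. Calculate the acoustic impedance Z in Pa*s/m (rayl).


Given values:
  rho = 2.4 kg/m^3
  c = 424.8 m/s
Formula: Z = rho * c
Z = 2.4 * 424.8
Z = 1019.52

1019.52 rayl


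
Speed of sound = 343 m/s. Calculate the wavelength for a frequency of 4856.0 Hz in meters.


Given values:
  c = 343 m/s, f = 4856.0 Hz
Formula: lambda = c / f
lambda = 343 / 4856.0
lambda = 0.0706

0.0706 m


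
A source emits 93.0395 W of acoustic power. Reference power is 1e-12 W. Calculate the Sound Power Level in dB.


Given values:
  W = 93.0395 W
  W_ref = 1e-12 W
Formula: SWL = 10 * log10(W / W_ref)
Compute ratio: W / W_ref = 93039500000000
Compute log10: log10(93039500000000) = 13.968667
Multiply: SWL = 10 * 13.968667 = 139.69

139.69 dB


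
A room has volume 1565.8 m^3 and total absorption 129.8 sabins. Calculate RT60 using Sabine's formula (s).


Given values:
  V = 1565.8 m^3
  A = 129.8 sabins
Formula: RT60 = 0.161 * V / A
Numerator: 0.161 * 1565.8 = 252.0938
RT60 = 252.0938 / 129.8 = 1.942

1.942 s


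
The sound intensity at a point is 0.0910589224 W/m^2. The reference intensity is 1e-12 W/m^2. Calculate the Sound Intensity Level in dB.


Given values:
  I = 0.0910589224 W/m^2
  I_ref = 1e-12 W/m^2
Formula: SIL = 10 * log10(I / I_ref)
Compute ratio: I / I_ref = 91058922400
Compute log10: log10(91058922400) = 10.959323
Multiply: SIL = 10 * 10.959323 = 109.59

109.59 dB


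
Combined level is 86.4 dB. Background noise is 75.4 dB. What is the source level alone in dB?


Given values:
  L_total = 86.4 dB, L_bg = 75.4 dB
Formula: L_source = 10 * log10(10^(L_total/10) - 10^(L_bg/10))
Convert to linear:
  10^(86.4/10) = 436515832.2402
  10^(75.4/10) = 34673685.0453
Difference: 436515832.2402 - 34673685.0453 = 401842147.1949
L_source = 10 * log10(401842147.1949) = 86.04

86.04 dB


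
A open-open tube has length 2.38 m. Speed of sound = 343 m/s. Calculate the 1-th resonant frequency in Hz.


Given values:
  Tube type: open-open, L = 2.38 m, c = 343 m/s, n = 1
Formula: f_n = n * c / (2 * L)
Compute 2 * L = 2 * 2.38 = 4.76
f = 1 * 343 / 4.76
f = 72.06

72.06 Hz


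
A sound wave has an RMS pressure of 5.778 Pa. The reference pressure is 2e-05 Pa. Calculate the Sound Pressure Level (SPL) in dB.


Given values:
  p = 5.778 Pa
  p_ref = 2e-05 Pa
Formula: SPL = 20 * log10(p / p_ref)
Compute ratio: p / p_ref = 5.778 / 2e-05 = 288900
Compute log10: log10(288900) = 5.460748
Multiply: SPL = 20 * 5.460748 = 109.21

109.21 dB


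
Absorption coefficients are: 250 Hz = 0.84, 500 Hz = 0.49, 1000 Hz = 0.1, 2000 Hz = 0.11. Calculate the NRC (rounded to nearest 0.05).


Given values:
  a_250 = 0.84, a_500 = 0.49
  a_1000 = 0.1, a_2000 = 0.11
Formula: NRC = (a250 + a500 + a1000 + a2000) / 4
Sum = 0.84 + 0.49 + 0.1 + 0.11 = 1.54
NRC = 1.54 / 4 = 0.385
Rounded to nearest 0.05: 0.4

0.4


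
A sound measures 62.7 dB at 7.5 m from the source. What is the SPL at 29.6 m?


Given values:
  SPL1 = 62.7 dB, r1 = 7.5 m, r2 = 29.6 m
Formula: SPL2 = SPL1 - 20 * log10(r2 / r1)
Compute ratio: r2 / r1 = 29.6 / 7.5 = 3.9467
Compute log10: log10(3.9467) = 0.596234
Compute drop: 20 * 0.596234 = 11.9247
SPL2 = 62.7 - 11.9247 = 50.78

50.78 dB


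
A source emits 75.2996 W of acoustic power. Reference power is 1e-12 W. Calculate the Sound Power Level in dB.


Given values:
  W = 75.2996 W
  W_ref = 1e-12 W
Formula: SWL = 10 * log10(W / W_ref)
Compute ratio: W / W_ref = 75299600000000
Compute log10: log10(75299600000000) = 13.876793
Multiply: SWL = 10 * 13.876793 = 138.77

138.77 dB


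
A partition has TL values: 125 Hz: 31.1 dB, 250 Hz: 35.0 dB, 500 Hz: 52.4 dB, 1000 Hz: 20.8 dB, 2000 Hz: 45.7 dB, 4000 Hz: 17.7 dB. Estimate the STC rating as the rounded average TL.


Given TL values at each frequency:
  125 Hz: 31.1 dB
  250 Hz: 35.0 dB
  500 Hz: 52.4 dB
  1000 Hz: 20.8 dB
  2000 Hz: 45.7 dB
  4000 Hz: 17.7 dB
Formula: STC ~ round(average of TL values)
Sum = 31.1 + 35.0 + 52.4 + 20.8 + 45.7 + 17.7 = 202.7
Average = 202.7 / 6 = 33.78
Rounded: 34

34


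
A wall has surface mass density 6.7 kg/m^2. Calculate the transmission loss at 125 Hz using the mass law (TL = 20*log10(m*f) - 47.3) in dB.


Given values:
  m = 6.7 kg/m^2, f = 125 Hz
Formula: TL = 20 * log10(m * f) - 47.3
Compute m * f = 6.7 * 125 = 837.5
Compute log10(837.5) = 2.922985
Compute 20 * 2.922985 = 58.4597
TL = 58.4597 - 47.3 = 11.16

11.16 dB


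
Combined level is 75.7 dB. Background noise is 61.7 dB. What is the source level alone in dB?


Given values:
  L_total = 75.7 dB, L_bg = 61.7 dB
Formula: L_source = 10 * log10(10^(L_total/10) - 10^(L_bg/10))
Convert to linear:
  10^(75.7/10) = 37153522.9097
  10^(61.7/10) = 1479108.3882
Difference: 37153522.9097 - 1479108.3882 = 35674414.5215
L_source = 10 * log10(35674414.5215) = 75.52

75.52 dB


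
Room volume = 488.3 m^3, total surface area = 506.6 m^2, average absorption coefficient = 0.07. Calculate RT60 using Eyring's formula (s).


Given values:
  V = 488.3 m^3, S = 506.6 m^2, alpha = 0.07
Formula: RT60 = 0.161 * V / (-S * ln(1 - alpha))
Compute ln(1 - 0.07) = ln(0.93) = -0.072571
Denominator: -506.6 * -0.072571 = 36.7645
Numerator: 0.161 * 488.3 = 78.6163
RT60 = 78.6163 / 36.7645 = 2.138

2.138 s


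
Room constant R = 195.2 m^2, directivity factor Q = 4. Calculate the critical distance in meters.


Given values:
  R = 195.2 m^2, Q = 4
Formula: d_c = 0.141 * sqrt(Q * R)
Compute Q * R = 4 * 195.2 = 780.8
Compute sqrt(780.8) = 27.9428
d_c = 0.141 * 27.9428 = 3.94

3.94 m


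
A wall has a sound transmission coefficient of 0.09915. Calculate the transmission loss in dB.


Given values:
  tau = 0.09915
Formula: TL = 10 * log10(1 / tau)
Compute 1 / tau = 1 / 0.09915 = 10.0857
Compute log10(10.0857) = 1.003706
TL = 10 * 1.003706 = 10.04

10.04 dB


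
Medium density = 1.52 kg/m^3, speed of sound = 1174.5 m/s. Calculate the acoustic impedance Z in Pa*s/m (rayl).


Given values:
  rho = 1.52 kg/m^3
  c = 1174.5 m/s
Formula: Z = rho * c
Z = 1.52 * 1174.5
Z = 1785.24

1785.24 rayl


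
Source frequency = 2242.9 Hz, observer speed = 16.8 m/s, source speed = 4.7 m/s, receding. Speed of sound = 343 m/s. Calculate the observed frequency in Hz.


Given values:
  f_s = 2242.9 Hz, v_o = 16.8 m/s, v_s = 4.7 m/s
  Direction: receding
Formula: f_o = f_s * (c - v_o) / (c + v_s)
Numerator: c - v_o = 343 - 16.8 = 326.2
Denominator: c + v_s = 343 + 4.7 = 347.7
f_o = 2242.9 * 326.2 / 347.7 = 2104.21

2104.21 Hz


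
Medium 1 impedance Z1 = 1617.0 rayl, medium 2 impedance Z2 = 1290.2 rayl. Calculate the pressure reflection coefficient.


Given values:
  Z1 = 1617.0 rayl, Z2 = 1290.2 rayl
Formula: R = (Z2 - Z1) / (Z2 + Z1)
Numerator: Z2 - Z1 = 1290.2 - 1617.0 = -326.8
Denominator: Z2 + Z1 = 1290.2 + 1617.0 = 2907.2
R = -326.8 / 2907.2 = -0.1124

-0.1124


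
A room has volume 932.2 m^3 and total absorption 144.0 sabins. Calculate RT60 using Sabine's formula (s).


Given values:
  V = 932.2 m^3
  A = 144.0 sabins
Formula: RT60 = 0.161 * V / A
Numerator: 0.161 * 932.2 = 150.0842
RT60 = 150.0842 / 144.0 = 1.042

1.042 s


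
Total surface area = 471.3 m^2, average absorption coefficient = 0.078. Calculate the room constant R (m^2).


Given values:
  S = 471.3 m^2, alpha = 0.078
Formula: R = S * alpha / (1 - alpha)
Numerator: 471.3 * 0.078 = 36.7614
Denominator: 1 - 0.078 = 0.922
R = 36.7614 / 0.922 = 39.87

39.87 m^2


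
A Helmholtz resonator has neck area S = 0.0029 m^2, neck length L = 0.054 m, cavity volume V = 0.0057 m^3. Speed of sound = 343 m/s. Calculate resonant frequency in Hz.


Given values:
  S = 0.0029 m^2, L = 0.054 m, V = 0.0057 m^3, c = 343 m/s
Formula: f = (c / (2*pi)) * sqrt(S / (V * L))
Compute V * L = 0.0057 * 0.054 = 0.0003078
Compute S / (V * L) = 0.0029 / 0.0003078 = 9.4217
Compute sqrt(9.4217) = 3.069479
Compute c / (2*pi) = 343 / 6.283185 = 54.590148
f = 54.590148 * 3.069479 = 167.56

167.56 Hz


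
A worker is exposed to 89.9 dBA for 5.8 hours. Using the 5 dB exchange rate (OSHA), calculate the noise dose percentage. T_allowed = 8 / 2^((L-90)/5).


Given values:
  L = 89.9 dBA, T = 5.8 hours
Formula: T_allowed = 8 / 2^((L - 90) / 5)
Compute exponent: (89.9 - 90) / 5 = -0.02
Compute 2^(-0.02) = 0.986233
T_allowed = 8 / 0.986233 = 8.111673 hours
Dose = (T / T_allowed) * 100
Dose = (5.8 / 8.111673) * 100 = 71.5

71.5 %


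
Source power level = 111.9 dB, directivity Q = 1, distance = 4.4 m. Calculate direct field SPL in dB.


Given values:
  Lw = 111.9 dB, Q = 1, r = 4.4 m
Formula: SPL = Lw + 10 * log10(Q / (4 * pi * r^2))
Compute 4 * pi * r^2 = 4 * pi * 4.4^2 = 243.2849
Compute Q / denom = 1 / 243.2849 = 0.00411041
Compute 10 * log10(0.00411041) = -23.8611
SPL = 111.9 + (-23.8611) = 88.04

88.04 dB


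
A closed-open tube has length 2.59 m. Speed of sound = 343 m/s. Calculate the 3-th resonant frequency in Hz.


Given values:
  Tube type: closed-open, L = 2.59 m, c = 343 m/s, n = 3
Formula: f_n = (2n - 1) * c / (4 * L)
Compute 2n - 1 = 2*3 - 1 = 5
Compute 4 * L = 4 * 2.59 = 10.36
f = 5 * 343 / 10.36
f = 165.54

165.54 Hz


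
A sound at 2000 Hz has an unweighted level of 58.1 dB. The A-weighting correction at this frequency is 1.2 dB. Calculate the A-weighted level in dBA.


Given values:
  SPL = 58.1 dB
  A-weighting at 2000 Hz = 1.2 dB
Formula: L_A = SPL + A_weight
L_A = 58.1 + (1.2)
L_A = 59.3

59.3 dBA


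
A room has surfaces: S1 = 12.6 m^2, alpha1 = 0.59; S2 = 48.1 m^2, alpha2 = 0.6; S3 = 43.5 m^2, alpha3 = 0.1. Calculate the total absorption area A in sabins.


Given surfaces:
  Surface 1: 12.6 * 0.59 = 7.434
  Surface 2: 48.1 * 0.6 = 28.86
  Surface 3: 43.5 * 0.1 = 4.35
Formula: A = sum(Si * alpha_i)
A = 7.434 + 28.86 + 4.35
A = 40.64

40.64 sabins


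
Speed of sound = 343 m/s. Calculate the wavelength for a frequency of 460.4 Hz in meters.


Given values:
  c = 343 m/s, f = 460.4 Hz
Formula: lambda = c / f
lambda = 343 / 460.4
lambda = 0.745

0.745 m


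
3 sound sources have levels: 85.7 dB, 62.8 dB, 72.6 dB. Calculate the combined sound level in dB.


Formula: L_total = 10 * log10( sum(10^(Li/10)) )
  Source 1: 10^(85.7/10) = 371535229.0972
  Source 2: 10^(62.8/10) = 1905460.718
  Source 3: 10^(72.6/10) = 18197008.5861
Sum of linear values = 391637698.4013
L_total = 10 * log10(391637698.4013) = 85.93

85.93 dB


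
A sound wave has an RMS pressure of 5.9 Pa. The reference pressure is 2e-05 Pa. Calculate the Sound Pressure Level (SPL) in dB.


Given values:
  p = 5.9 Pa
  p_ref = 2e-05 Pa
Formula: SPL = 20 * log10(p / p_ref)
Compute ratio: p / p_ref = 5.9 / 2e-05 = 295000
Compute log10: log10(295000) = 5.469822
Multiply: SPL = 20 * 5.469822 = 109.4

109.4 dB


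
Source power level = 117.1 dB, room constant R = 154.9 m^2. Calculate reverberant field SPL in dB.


Given values:
  Lw = 117.1 dB, R = 154.9 m^2
Formula: SPL = Lw + 10 * log10(4 / R)
Compute 4 / R = 4 / 154.9 = 0.025823
Compute 10 * log10(0.025823) = -15.8799
SPL = 117.1 + (-15.8799) = 101.22

101.22 dB


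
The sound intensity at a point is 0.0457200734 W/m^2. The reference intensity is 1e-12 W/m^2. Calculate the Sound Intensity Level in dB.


Given values:
  I = 0.0457200734 W/m^2
  I_ref = 1e-12 W/m^2
Formula: SIL = 10 * log10(I / I_ref)
Compute ratio: I / I_ref = 45720073400
Compute log10: log10(45720073400) = 10.660107
Multiply: SIL = 10 * 10.660107 = 106.6

106.6 dB


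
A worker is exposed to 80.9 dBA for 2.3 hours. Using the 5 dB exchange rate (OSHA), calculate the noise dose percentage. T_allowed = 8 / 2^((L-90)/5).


Given values:
  L = 80.9 dBA, T = 2.3 hours
Formula: T_allowed = 8 / 2^((L - 90) / 5)
Compute exponent: (80.9 - 90) / 5 = -1.82
Compute 2^(-1.82) = 0.283221
T_allowed = 8 / 0.283221 = 28.246493 hours
Dose = (T / T_allowed) * 100
Dose = (2.3 / 28.246493) * 100 = 8.14

8.14 %


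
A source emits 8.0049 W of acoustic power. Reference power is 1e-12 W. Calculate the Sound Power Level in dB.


Given values:
  W = 8.0049 W
  W_ref = 1e-12 W
Formula: SWL = 10 * log10(W / W_ref)
Compute ratio: W / W_ref = 8004900000000
Compute log10: log10(8004900000000) = 12.903356
Multiply: SWL = 10 * 12.903356 = 129.03

129.03 dB


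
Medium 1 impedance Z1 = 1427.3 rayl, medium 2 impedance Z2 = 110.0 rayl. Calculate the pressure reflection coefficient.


Given values:
  Z1 = 1427.3 rayl, Z2 = 110.0 rayl
Formula: R = (Z2 - Z1) / (Z2 + Z1)
Numerator: Z2 - Z1 = 110.0 - 1427.3 = -1317.3
Denominator: Z2 + Z1 = 110.0 + 1427.3 = 1537.3
R = -1317.3 / 1537.3 = -0.8569

-0.8569


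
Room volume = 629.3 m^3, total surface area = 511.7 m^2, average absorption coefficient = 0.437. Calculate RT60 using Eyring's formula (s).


Given values:
  V = 629.3 m^3, S = 511.7 m^2, alpha = 0.437
Formula: RT60 = 0.161 * V / (-S * ln(1 - alpha))
Compute ln(1 - 0.437) = ln(0.563) = -0.574476
Denominator: -511.7 * -0.574476 = 293.9594
Numerator: 0.161 * 629.3 = 101.3173
RT60 = 101.3173 / 293.9594 = 0.345

0.345 s


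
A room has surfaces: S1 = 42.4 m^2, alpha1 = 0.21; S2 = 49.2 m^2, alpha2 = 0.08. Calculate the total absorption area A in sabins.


Given surfaces:
  Surface 1: 42.4 * 0.21 = 8.904
  Surface 2: 49.2 * 0.08 = 3.936
Formula: A = sum(Si * alpha_i)
A = 8.904 + 3.936
A = 12.84

12.84 sabins


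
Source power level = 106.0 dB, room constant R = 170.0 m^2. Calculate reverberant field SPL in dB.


Given values:
  Lw = 106.0 dB, R = 170.0 m^2
Formula: SPL = Lw + 10 * log10(4 / R)
Compute 4 / R = 4 / 170.0 = 0.023529
Compute 10 * log10(0.023529) = -16.284
SPL = 106.0 + (-16.284) = 89.72

89.72 dB
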